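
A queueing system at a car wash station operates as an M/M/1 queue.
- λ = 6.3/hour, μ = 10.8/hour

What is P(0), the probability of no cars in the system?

ρ = λ/μ = 6.3/10.8 = 0.5833
P(0) = 1 - ρ = 1 - 0.5833 = 0.4167
The server is idle 41.67% of the time.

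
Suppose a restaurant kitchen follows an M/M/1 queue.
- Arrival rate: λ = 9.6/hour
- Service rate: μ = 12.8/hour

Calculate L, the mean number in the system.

ρ = λ/μ = 9.6/12.8 = 0.7500
For M/M/1: L = λ/(μ-λ)
L = 9.6/(12.8-9.6) = 9.6/3.20
L = 3.0000 orders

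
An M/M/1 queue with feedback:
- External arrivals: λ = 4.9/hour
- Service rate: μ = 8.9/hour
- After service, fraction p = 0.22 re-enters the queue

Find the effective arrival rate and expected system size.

Effective arrival rate: λ_eff = λ/(1-p) = 4.9/(1-0.22) = 4.9/0.78 = 6.2821
ρ = λ_eff/μ = 6.2821/8.9 = 0.70585
L = ρ/(1-ρ) = 0.70585/(1-0.70585) = 2.3996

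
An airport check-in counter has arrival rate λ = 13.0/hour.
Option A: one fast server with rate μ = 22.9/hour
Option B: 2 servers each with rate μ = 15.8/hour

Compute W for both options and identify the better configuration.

Option A: single server μ = 22.9 (M/M/1)
  ρ_A = 13.0/22.9 = 0.5677
  W_A = 1/(μ-λ) = 1/(22.9-13.0) = 1/9.90 = 0.1010

Option B: 2 servers μ = 15.8 (M/M/2)
  ρ_B = λ/(cμ) = 13.0/(2×15.8) = 0.4114
  Offered load a = λ/μ = cρ = 13.0/15.8 = 0.8228
  P₀ = [ Σₙ₌₀^1 aⁿ/n! + a^2/(2!(1-ρ)) ]⁻¹
  Σ = a^0/0! + a^1/1! = 1.0000 + 0.8228 = 1.8228
  a^2/(2!(1-ρ)) = 0.6770/(2 × 0.5886) = 0.5751
  P₀ = 1/(1.8228 + 0.5751) = 0.4170
  Lq = P₀·a^2·ρ / (2!(1-ρ)²) = 0.4170 × 0.6770 × 0.4114 / (2 × 0.3465) = 0.1676
  Wq_B = Lq/λ = 0.1676/13.0 = 0.01289
  W_B = Wq_B + 1/μ = 0.01289 + 0.06329 = 0.07618

Since W_B = 0.07618 < W_A = 0.1010, Option B (multiple servers) has the shorter time in system.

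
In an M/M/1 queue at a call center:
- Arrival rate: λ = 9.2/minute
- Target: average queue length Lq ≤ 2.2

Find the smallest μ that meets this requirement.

For M/M/1: Lq = λ²/(μ(μ-λ))
Need Lq ≤ 2.2, i.e. μ(μ-λ) ≥ λ²/2.2
μ² - 9.2μ - 84.64/2.2 ≥ 0  →  μ² - 9.2μ - 38.47273 ≥ 0
Quadratic formula (positive root): μ = [λ + √(λ² + 4×38.47273)]/2
Discriminant: 84.64 + 4×38.47273 = 238.5309, √238.5309 = 15.4444
μ ≥ (9.2 + 15.4444)/2 = 12.3222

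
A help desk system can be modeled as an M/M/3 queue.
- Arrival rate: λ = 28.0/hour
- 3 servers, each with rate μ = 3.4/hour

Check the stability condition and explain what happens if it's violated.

Stability requires ρ = λ/(cμ) < 1
ρ = 28.0/(3 × 3.4) = 28.0/10.20 = 2.7451
Since 2.7451 ≥ 1, the system is UNSTABLE.
Need c > λ/μ = 28.0/3.4 = 8.24.
Minimum servers needed: c = 9.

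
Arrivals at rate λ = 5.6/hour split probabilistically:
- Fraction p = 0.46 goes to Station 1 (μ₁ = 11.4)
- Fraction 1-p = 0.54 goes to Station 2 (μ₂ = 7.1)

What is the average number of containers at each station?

Effective rates: λ₁ = 5.6×0.46 = 2.576, λ₂ = 5.6×0.54 = 3.024
Station 1: ρ₁ = 2.576/11.4 = 0.22596, L₁ = ρ₁/(1-ρ₁) = 0.22596/(1-0.22596) = 0.2919
Station 2: ρ₂ = 3.024/7.1 = 0.4259, L₂ = ρ₂/(1-ρ₂) = 0.4259/(1-0.4259) = 0.7419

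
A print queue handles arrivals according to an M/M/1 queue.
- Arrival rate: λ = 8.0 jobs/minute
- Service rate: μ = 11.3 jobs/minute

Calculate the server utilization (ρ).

Server utilization: ρ = λ/μ
ρ = 8.0/11.3 = 0.7080
The server is busy 70.80% of the time.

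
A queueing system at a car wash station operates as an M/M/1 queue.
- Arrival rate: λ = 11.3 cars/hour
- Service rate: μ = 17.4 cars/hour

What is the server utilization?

Server utilization: ρ = λ/μ
ρ = 11.3/17.4 = 0.6494
The server is busy 64.94% of the time.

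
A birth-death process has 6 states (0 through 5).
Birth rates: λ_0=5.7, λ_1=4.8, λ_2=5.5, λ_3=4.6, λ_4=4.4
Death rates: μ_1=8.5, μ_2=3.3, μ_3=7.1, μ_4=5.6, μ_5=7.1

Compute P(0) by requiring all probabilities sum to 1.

Ratios P(n)/P(0) = (λ₀···λₙ₋₁)/(μ₁···μₙ):
P(1)/P(0) = (5.7)/(8.5) = 0.6706
P(2)/P(0) = (5.7×4.8)/(8.5×3.3) = 0.9754
P(3)/P(0) = (5.7×4.8×5.5)/(8.5×3.3×7.1) = 0.7556
P(4)/P(0) = (5.7×4.8×5.5×4.6)/(8.5×3.3×7.1×5.6) = 0.6207
P(5)/P(0) = (5.7×4.8×5.5×4.6×4.4)/(8.5×3.3×7.1×5.6×7.1) = 0.3846

Normalization: ∑ P(n) = 1
P(0) × (1.0000 + 0.6706 + 0.9754 + 0.7556 + 0.6207 + 0.3846) = 1
P(0) × 4.4069 = 1
P(0) = 1/4.4069 = 0.2269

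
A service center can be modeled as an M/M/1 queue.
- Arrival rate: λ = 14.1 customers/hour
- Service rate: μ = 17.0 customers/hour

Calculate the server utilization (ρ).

Server utilization: ρ = λ/μ
ρ = 14.1/17.0 = 0.8294
The server is busy 82.94% of the time.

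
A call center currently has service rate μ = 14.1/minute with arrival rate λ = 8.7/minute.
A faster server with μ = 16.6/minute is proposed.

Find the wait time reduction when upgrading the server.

System 1: ρ₁ = 8.7/14.1 = 0.6170, W₁ = 1/(14.1-8.7) = 0.18519
System 2: ρ₂ = 8.7/16.6 = 0.5241, W₂ = 1/(16.6-8.7) = 0.12658
Improvement: (W₁-W₂)/W₁ = (0.18519-0.12658)/0.18519 = 31.65%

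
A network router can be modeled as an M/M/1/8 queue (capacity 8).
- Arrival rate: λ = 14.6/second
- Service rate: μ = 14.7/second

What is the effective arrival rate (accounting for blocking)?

ρ = λ/μ = 14.6/14.7 = 0.9932
P₀ = (1-ρ)/(1-ρ^(K+1)) = (1-0.9932)/(1-0.9932^9) = 0.006800/0.05956 = 0.1142
P_K = P₀×ρ^K = 0.1142 × 0.9932^8 = 0.1142 × 0.9469 = 0.1081
λ_eff = λ(1-P_K) = 14.6 × (1 - 0.1081) = 14.6 × 0.8919 = 13.0217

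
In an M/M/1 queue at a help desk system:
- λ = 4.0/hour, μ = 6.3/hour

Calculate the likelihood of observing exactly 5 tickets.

ρ = λ/μ = 4.0/6.3 = 0.6349
P(n) = (1-ρ)ρⁿ
P(5) = (1-0.6349) × 0.6349^5
P(5) = 0.365100 × 0.103164
P(5) = 0.03767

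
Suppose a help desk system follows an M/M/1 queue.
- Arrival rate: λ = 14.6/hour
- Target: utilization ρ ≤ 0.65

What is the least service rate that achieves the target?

ρ = λ/μ, so μ = λ/ρ
μ ≥ 14.6/0.65 = 22.4615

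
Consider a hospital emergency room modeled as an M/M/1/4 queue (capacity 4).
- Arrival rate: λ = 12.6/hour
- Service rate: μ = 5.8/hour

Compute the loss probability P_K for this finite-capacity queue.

ρ = λ/μ = 12.6/5.8 = 2.1724
P₀ = (1-ρ)/(1-ρ^(K+1)) = (1-2.1724)/(1-2.1724^5) = -1.1724/-47.3837 = 0.02474
P_K = P₀×ρ^K = 0.024743 × 2.1724^4 = 0.024743 × 22.2720 = 0.5511
Blocking probability = 55.11%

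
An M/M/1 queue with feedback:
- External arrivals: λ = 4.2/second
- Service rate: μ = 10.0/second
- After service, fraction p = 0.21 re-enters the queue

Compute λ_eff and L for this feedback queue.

Effective arrival rate: λ_eff = λ/(1-p) = 4.2/(1-0.21) = 4.2/0.79 = 5.31646
ρ = λ_eff/μ = 5.31646/10.0 = 0.531646
L = ρ/(1-ρ) = 0.531646/(1-0.531646) = 1.1351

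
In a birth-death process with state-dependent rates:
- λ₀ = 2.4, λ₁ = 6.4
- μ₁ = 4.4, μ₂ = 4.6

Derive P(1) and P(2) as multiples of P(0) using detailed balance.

Balance equations:
State 0: λ₀P₀ = μ₁P₁ → P₁ = (λ₀/μ₁)P₀ = (2.4/4.4)P₀ = 0.5455P₀
State 1: P₂ = (λ₀λ₁)/(μ₁μ₂)P₀ = (2.4×6.4)/(4.4×4.6)P₀ = 0.7589P₀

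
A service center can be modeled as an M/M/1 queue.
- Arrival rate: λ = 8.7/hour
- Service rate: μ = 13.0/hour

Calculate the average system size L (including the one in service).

ρ = λ/μ = 8.7/13.0 = 0.6692
For M/M/1: L = λ/(μ-λ)
L = 8.7/(13.0-8.7) = 8.7/4.30
L = 2.0233 customers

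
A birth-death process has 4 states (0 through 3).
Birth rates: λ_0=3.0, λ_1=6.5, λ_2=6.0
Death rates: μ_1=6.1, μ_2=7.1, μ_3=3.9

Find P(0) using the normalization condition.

Ratios P(n)/P(0) = (λ₀···λₙ₋₁)/(μ₁···μₙ):
P(1)/P(0) = (3.0)/(6.1) = 0.4918
P(2)/P(0) = (3.0×6.5)/(6.1×7.1) = 0.4502
P(3)/P(0) = (3.0×6.5×6.0)/(6.1×7.1×3.9) = 0.6927

Normalization: ∑ P(n) = 1
P(0) × (1.0000 + 0.4918 + 0.4502 + 0.6927) = 1
P(0) × 2.6347 = 1
P(0) = 1/2.6347 = 0.3795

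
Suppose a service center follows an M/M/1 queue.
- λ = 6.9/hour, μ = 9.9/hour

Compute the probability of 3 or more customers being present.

ρ = λ/μ = 6.9/9.9 = 0.6970
P(N ≥ n) = ρⁿ
P(N ≥ 3) = 0.6970^3
P(N ≥ 3) = 0.3386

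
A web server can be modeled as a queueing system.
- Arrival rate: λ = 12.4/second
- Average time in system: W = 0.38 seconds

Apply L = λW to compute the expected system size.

Little's Law: L = λW
L = 12.4 × 0.38 = 4.7120 requests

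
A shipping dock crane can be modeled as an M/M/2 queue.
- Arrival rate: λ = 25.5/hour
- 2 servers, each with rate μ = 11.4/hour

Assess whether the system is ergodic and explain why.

Stability requires ρ = λ/(cμ) < 1
ρ = 25.5/(2 × 11.4) = 25.5/22.80 = 1.1184
Since 1.1184 ≥ 1, the system is UNSTABLE.
Need c > λ/μ = 25.5/11.4 = 2.24.
Minimum servers needed: c = 3.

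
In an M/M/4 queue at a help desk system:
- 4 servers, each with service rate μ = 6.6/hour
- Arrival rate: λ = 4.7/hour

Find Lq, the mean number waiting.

Traffic intensity: ρ = λ/(cμ) = 4.7/(4×6.6) = 0.1780
Since ρ = 0.1780 < 1, system is stable.
Offered load a = λ/μ = cρ = 4.7/6.6 = 0.7121
P₀ = [ Σₙ₌₀^3 aⁿ/n! + a^4/(4!(1-ρ)) ]⁻¹
Σ = a^0/0! + a^1/1! + a^2/2! + a^3/3! = 1.0000 + 0.7121 + 0.2536 + 0.06019 = 2.0259
a^4/(4!(1-ρ)) = 0.2572/(24 × 0.8220) = 0.01304
P₀ = 1/(2.0259 + 0.01304) = 0.4905
Lq = P₀·a^4·ρ / (4!(1-ρ)²) = 0.4905 × 0.2572 × 0.1780 / (24 × 0.6756) = 0.001385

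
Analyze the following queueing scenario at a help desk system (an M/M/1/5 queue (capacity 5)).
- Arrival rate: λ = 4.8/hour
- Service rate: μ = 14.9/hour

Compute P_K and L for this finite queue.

ρ = λ/μ = 4.8/14.9 = 0.322148
P₀ = (1-ρ)/(1-ρ^(K+1)) = (1-0.322148)/(1-0.322148^6) = 0.6779/0.9989 = 0.6786
P_K = P₀×ρ^K = 0.678610 × 0.322148^5 = 0.678610 × 0.00346958 = 0.002354
Blocking probability P_5 = 0.002354 (0.24%)
L = ρ[1 - (K+1)ρ^K + Kρ^(K+1)] / [(1-ρ)(1-ρ^(K+1))]
L = 0.322148 × (1 - 6×0.003470 + 5×0.001118) / ((1 - 0.322148) × (1 - 0.001118)) = 0.4685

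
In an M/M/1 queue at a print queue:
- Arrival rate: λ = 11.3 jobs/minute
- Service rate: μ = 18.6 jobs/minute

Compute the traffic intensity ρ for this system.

Server utilization: ρ = λ/μ
ρ = 11.3/18.6 = 0.6075
The server is busy 60.75% of the time.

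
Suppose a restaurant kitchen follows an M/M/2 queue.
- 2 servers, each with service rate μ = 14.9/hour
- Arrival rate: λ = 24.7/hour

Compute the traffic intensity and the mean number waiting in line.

Traffic intensity: ρ = λ/(cμ) = 24.7/(2×14.9) = 0.8289
Since ρ = 0.8289 < 1, system is stable.
Offered load a = λ/μ = cρ = 24.7/14.9 = 1.6577
P₀ = [ Σₙ₌₀^1 aⁿ/n! + a^2/(2!(1-ρ)) ]⁻¹
Σ = a^0/0! + a^1/1! = 1.0000 + 1.6577 = 2.6577
a^2/(2!(1-ρ)) = 2.74803/(2 × 0.171141) = 8.0286
P₀ = 1/(2.6577 + 8.0286) = 0.09358
Lq = P₀·a^2·ρ / (2!(1-ρ)²) = 0.093578 × 2.7480 × 0.82886 / (2 × 0.029289) = 3.6386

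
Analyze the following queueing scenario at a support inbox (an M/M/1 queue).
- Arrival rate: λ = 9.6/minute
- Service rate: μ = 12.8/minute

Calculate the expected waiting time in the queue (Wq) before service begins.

First, compute utilization: ρ = λ/μ = 9.6/12.8 = 0.7500
For M/M/1: Wq = λ/(μ(μ-λ))
Wq = 9.6/(12.8 × (12.8-9.6))
Wq = 9.6/(12.8 × 3.20)
Wq = 0.2344 minutes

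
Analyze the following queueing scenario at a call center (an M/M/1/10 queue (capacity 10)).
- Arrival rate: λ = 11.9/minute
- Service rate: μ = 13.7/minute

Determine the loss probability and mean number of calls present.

ρ = λ/μ = 11.9/13.7 = 0.86861
P₀ = (1-ρ)/(1-ρ^(K+1)) = (1-0.86861)/(1-0.86861^11) = 0.1314/0.7876 = 0.1668
P_K = P₀×ρ^K = 0.1668 × 0.86861^10 = 0.1668 × 0.2445 = 0.04078
Blocking probability P_10 = 0.04078 (4.08%)
L = ρ[1 - (K+1)ρ^K + Kρ^(K+1)] / [(1-ρ)(1-ρ^(K+1))]
L = 0.86861 × (1 - 11×0.2444828 + 10×0.2123602) / ((1 - 0.86861) × (1 - 0.2123602)) = 3.6452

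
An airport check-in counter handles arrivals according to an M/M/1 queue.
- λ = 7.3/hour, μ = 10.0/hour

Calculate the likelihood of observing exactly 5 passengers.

ρ = λ/μ = 7.3/10.0 = 0.7300
P(n) = (1-ρ)ρⁿ
P(5) = (1-0.7300) × 0.7300^5
P(5) = 0.2700 × 0.2073
P(5) = 0.05597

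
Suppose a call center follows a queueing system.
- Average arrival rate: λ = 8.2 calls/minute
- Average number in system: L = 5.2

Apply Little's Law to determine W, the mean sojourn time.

Little's Law: L = λW, so W = L/λ
W = 5.2/8.2 = 0.6341 minutes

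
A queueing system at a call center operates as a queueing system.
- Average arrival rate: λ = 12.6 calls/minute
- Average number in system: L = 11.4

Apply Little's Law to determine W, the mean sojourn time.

Little's Law: L = λW, so W = L/λ
W = 11.4/12.6 = 0.9048 minutes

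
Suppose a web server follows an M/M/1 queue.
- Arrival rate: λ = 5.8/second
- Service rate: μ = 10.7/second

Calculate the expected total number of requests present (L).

ρ = λ/μ = 5.8/10.7 = 0.5421
For M/M/1: L = λ/(μ-λ)
L = 5.8/(10.7-5.8) = 5.8/4.90
L = 1.1837 requests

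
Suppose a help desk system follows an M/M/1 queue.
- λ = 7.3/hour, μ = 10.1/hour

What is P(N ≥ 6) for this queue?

ρ = λ/μ = 7.3/10.1 = 0.7228
P(N ≥ n) = ρⁿ
P(N ≥ 6) = 0.7228^6
P(N ≥ 6) = 0.1426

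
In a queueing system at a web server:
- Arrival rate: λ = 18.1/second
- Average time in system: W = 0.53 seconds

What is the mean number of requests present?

Little's Law: L = λW
L = 18.1 × 0.53 = 9.5930 requests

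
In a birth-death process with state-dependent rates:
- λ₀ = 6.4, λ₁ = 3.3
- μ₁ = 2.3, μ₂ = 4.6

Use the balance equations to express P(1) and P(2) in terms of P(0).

Balance equations:
State 0: λ₀P₀ = μ₁P₁ → P₁ = (λ₀/μ₁)P₀ = (6.4/2.3)P₀ = 2.7826P₀
State 1: P₂ = (λ₀λ₁)/(μ₁μ₂)P₀ = (6.4×3.3)/(2.3×4.6)P₀ = 1.9962P₀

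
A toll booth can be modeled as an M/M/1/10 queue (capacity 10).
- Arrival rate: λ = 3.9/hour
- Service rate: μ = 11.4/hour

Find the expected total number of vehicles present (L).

ρ = λ/μ = 3.9/11.4 = 0.34211
P₀ = (1-ρ)/(1-ρ^(K+1)) = (1-0.34211)/(1-0.34211^11) = 0.6579/1.0000 = 0.6579
P_K = P₀×ρ^K = 0.6579 × 0.34211^10 = 0.6579 × 0.00002196 = 0.00001445
L = ρ[1 - (K+1)ρ^K + Kρ^(K+1)] / [(1-ρ)(1-ρ^(K+1))]
L = 0.34211 × (1 - 11×0.00002196 + 10×0.000007513) / ((1 - 0.34211) × (1 - 0.000007513)) = 0.5199 vehicles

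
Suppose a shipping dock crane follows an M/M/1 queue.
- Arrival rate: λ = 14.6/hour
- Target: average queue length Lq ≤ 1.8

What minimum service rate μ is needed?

For M/M/1: Lq = λ²/(μ(μ-λ))
Need Lq ≤ 1.8, i.e. μ(μ-λ) ≥ λ²/1.8
μ² - 14.6μ - 213.16/1.8 ≥ 0  →  μ² - 14.6μ - 118.42222 ≥ 0
Quadratic formula (positive root): μ = [λ + √(λ² + 4×118.42222)]/2
Discriminant: 213.16 + 4×118.42222 = 686.8489, √686.8489 = 26.2078
μ ≥ (14.6 + 26.2078)/2 = 20.4039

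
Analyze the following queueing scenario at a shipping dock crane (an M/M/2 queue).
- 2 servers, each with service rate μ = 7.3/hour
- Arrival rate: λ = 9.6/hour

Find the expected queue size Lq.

Traffic intensity: ρ = λ/(cμ) = 9.6/(2×7.3) = 0.6575
Since ρ = 0.6575 < 1, system is stable.
Offered load a = λ/μ = cρ = 9.6/7.3 = 1.3151
P₀ = [ Σₙ₌₀^1 aⁿ/n! + a^2/(2!(1-ρ)) ]⁻¹
Σ = a^0/0! + a^1/1! = 1.0000 + 1.3151 = 2.3151
a^2/(2!(1-ρ)) = 1.7294/(2 × 0.34247) = 2.5249
P₀ = 1/(2.3151 + 2.5249) = 0.2066
Lq = P₀·a^2·ρ / (2!(1-ρ)²) = 0.20661 × 1.7294 × 0.65753 / (2 × 0.11728) = 1.0016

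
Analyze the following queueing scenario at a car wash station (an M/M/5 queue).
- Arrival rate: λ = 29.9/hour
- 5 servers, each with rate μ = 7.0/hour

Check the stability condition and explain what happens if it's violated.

Stability requires ρ = λ/(cμ) < 1
ρ = 29.9/(5 × 7.0) = 29.9/35.00 = 0.8543
Since 0.8543 < 1, the system is STABLE.
The servers are busy 85.43% of the time.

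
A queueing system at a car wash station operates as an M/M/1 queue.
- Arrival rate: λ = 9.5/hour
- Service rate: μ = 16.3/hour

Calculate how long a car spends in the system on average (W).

First, compute utilization: ρ = λ/μ = 9.5/16.3 = 0.5828
For M/M/1: W = 1/(μ-λ)
W = 1/(16.3-9.5) = 1/6.80
W = 0.1471 hours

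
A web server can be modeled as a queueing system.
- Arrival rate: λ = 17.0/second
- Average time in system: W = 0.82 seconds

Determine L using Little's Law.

Little's Law: L = λW
L = 17.0 × 0.82 = 13.9400 requests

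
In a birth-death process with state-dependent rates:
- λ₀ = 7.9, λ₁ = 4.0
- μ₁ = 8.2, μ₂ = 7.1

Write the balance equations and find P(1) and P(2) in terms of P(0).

Balance equations:
State 0: λ₀P₀ = μ₁P₁ → P₁ = (λ₀/μ₁)P₀ = (7.9/8.2)P₀ = 0.9634P₀
State 1: P₂ = (λ₀λ₁)/(μ₁μ₂)P₀ = (7.9×4.0)/(8.2×7.1)P₀ = 0.5428P₀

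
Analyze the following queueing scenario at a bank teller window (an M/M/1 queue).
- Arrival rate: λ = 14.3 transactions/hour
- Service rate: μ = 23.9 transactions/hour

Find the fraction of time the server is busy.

Server utilization: ρ = λ/μ
ρ = 14.3/23.9 = 0.5983
The server is busy 59.83% of the time.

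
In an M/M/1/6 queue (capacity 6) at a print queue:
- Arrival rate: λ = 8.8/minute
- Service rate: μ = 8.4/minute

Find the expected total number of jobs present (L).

ρ = λ/μ = 8.8/8.4 = 1.0476
P₀ = (1-ρ)/(1-ρ^(K+1)) = (1-1.0476)/(1-1.0476^7) = -0.04760/-0.3847 = 0.1237
P_K = P₀×ρ^K = 0.1237 × 1.0476^6 = 0.1237 × 1.3218 = 0.1635
L = ρ[1 - (K+1)ρ^K + Kρ^(K+1)] / [(1-ρ)(1-ρ^(K+1))]
L = 1.0476 × (1 - 7×1.3218219 + 6×1.3847406) / ((1 - 1.0476) × (1 - 1.3847406)) = 3.1857 jobs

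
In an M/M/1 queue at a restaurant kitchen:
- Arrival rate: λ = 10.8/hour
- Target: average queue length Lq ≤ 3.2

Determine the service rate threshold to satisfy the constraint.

For M/M/1: Lq = λ²/(μ(μ-λ))
Need Lq ≤ 3.2, i.e. μ(μ-λ) ≥ λ²/3.2
μ² - 10.8μ - 116.64/3.2 ≥ 0  →  μ² - 10.8μ - 36.4500 ≥ 0
Quadratic formula (positive root): μ = [λ + √(λ² + 4×36.4500)]/2
Discriminant: 116.64 + 4×36.4500 = 262.4400, √262.4400 = 16.2000
μ ≥ (10.8 + 16.2000)/2 = 13.5000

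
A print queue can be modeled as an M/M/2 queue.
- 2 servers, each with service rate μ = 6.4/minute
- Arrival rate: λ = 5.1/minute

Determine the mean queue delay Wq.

Traffic intensity: ρ = λ/(cμ) = 5.1/(2×6.4) = 0.3984
Since ρ = 0.3984 < 1, system is stable.
Offered load a = λ/μ = cρ = 5.1/6.4 = 0.7969
P₀ = [ Σₙ₌₀^1 aⁿ/n! + a^2/(2!(1-ρ)) ]⁻¹
Σ = a^0/0! + a^1/1! = 1.0000 + 0.7969 = 1.7969
a^2/(2!(1-ρ)) = 0.6350/(2 × 0.6016) = 0.5278
P₀ = 1/(1.7969 + 0.5278) = 0.4302
Lq = P₀·a^2·ρ / (2!(1-ρ)²) = 0.4302 × 0.6350 × 0.3984 / (2 × 0.3619) = 0.1504
Wq = Lq/λ = 0.1504/5.1 = 0.02949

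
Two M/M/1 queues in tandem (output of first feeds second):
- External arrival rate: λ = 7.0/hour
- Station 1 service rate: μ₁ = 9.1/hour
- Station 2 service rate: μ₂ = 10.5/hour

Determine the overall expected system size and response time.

By Jackson's theorem, each station behaves as independent M/M/1.
Station 1: ρ₁ = 7.0/9.1 = 0.7692, L₁ = ρ₁/(1-ρ₁) = λ/(μ₁-λ) = 7.0/2.10 = 3.3333
Station 2: ρ₂ = 7.0/10.5 = 0.6667, L₂ = ρ₂/(1-ρ₂) = λ/(μ₂-λ) = 7.0/3.50 = 2.0000
Total: L = L₁ + L₂ = 3.3333 + 2.0000 = 5.3333
W = L/λ = 5.3333/7.0 = 0.7619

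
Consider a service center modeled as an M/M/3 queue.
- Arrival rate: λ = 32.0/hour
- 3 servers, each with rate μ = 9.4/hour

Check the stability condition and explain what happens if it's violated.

Stability requires ρ = λ/(cμ) < 1
ρ = 32.0/(3 × 9.4) = 32.0/28.20 = 1.1348
Since 1.1348 ≥ 1, the system is UNSTABLE.
Need c > λ/μ = 32.0/9.4 = 3.40.
Minimum servers needed: c = 4.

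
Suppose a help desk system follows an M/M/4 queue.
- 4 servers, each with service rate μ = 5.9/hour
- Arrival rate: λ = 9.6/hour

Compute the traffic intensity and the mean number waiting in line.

Traffic intensity: ρ = λ/(cμ) = 9.6/(4×5.9) = 0.4068
Since ρ = 0.4068 < 1, system is stable.
Offered load a = λ/μ = cρ = 9.6/5.9 = 1.6271
P₀ = [ Σₙ₌₀^3 aⁿ/n! + a^4/(4!(1-ρ)) ]⁻¹
Σ = a^0/0! + a^1/1! + a^2/2! + a^3/3! = 1.00000 + 1.62712 + 1.32376 + 0.717970 = 4.6688
a^4/(4!(1-ρ)) = 7.0093/(24 × 0.5932) = 0.4923
P₀ = 1/(4.6688 + 0.4923) = 0.1938
Lq = P₀·a^4·ρ / (4!(1-ρ)²) = 0.19375 × 7.0093 × 0.40678 / (24 × 0.35191) = 0.06541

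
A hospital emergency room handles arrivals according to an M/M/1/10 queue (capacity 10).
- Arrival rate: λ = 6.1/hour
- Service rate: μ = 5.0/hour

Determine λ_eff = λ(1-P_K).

ρ = λ/μ = 6.1/5.0 = 1.2200
P₀ = (1-ρ)/(1-ρ^(K+1)) = (1-1.2200)/(1-1.2200^11) = -0.2200/-7.9117 = 0.02781
P_K = P₀×ρ^K = 0.02781 × 1.2200^10 = 0.02781 × 7.3046 = 0.2031
λ_eff = λ(1-P_K) = 6.1 × (1 - 0.20312) = 6.1 × 0.79688 = 4.8610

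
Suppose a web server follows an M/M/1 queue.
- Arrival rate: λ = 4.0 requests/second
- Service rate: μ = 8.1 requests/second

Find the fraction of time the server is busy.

Server utilization: ρ = λ/μ
ρ = 4.0/8.1 = 0.4938
The server is busy 49.38% of the time.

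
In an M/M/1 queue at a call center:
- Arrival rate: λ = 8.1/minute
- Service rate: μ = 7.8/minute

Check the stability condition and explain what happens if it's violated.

Stability requires ρ = λ/(cμ) < 1
ρ = 8.1/(1 × 7.8) = 8.1/7.80 = 1.0385
Since 1.0385 ≥ 1, the system is UNSTABLE.
Queue grows without bound. Need μ > λ = 8.1.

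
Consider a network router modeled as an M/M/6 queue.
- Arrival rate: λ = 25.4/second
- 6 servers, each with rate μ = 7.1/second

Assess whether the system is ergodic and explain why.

Stability requires ρ = λ/(cμ) < 1
ρ = 25.4/(6 × 7.1) = 25.4/42.60 = 0.5962
Since 0.5962 < 1, the system is STABLE.
The servers are busy 59.62% of the time.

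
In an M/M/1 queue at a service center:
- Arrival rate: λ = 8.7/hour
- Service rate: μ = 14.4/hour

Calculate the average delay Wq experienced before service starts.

First, compute utilization: ρ = λ/μ = 8.7/14.4 = 0.6042
For M/M/1: Wq = λ/(μ(μ-λ))
Wq = 8.7/(14.4 × (14.4-8.7))
Wq = 8.7/(14.4 × 5.70)
Wq = 0.1060 hours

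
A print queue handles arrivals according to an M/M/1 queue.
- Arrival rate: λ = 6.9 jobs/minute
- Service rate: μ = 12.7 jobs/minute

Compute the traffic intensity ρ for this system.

Server utilization: ρ = λ/μ
ρ = 6.9/12.7 = 0.5433
The server is busy 54.33% of the time.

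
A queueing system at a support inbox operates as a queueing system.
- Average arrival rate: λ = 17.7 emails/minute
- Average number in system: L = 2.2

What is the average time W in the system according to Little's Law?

Little's Law: L = λW, so W = L/λ
W = 2.2/17.7 = 0.1243 minutes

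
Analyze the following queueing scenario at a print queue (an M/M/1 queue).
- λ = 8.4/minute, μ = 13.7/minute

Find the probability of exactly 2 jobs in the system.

ρ = λ/μ = 8.4/13.7 = 0.6131
P(n) = (1-ρ)ρⁿ
P(2) = (1-0.6131) × 0.6131^2
P(2) = 0.3869 × 0.3759
P(2) = 0.1454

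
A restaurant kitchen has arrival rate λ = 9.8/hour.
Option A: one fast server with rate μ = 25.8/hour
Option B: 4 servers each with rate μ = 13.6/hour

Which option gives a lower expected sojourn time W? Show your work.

Option A: single server μ = 25.8 (M/M/1)
  ρ_A = 9.8/25.8 = 0.3798
  W_A = 1/(μ-λ) = 1/(25.8-9.8) = 1/16.00 = 0.06250

Option B: 4 servers μ = 13.6 (M/M/4)
  ρ_B = λ/(cμ) = 9.8/(4×13.6) = 0.1801
  Offered load a = λ/μ = cρ = 9.8/13.6 = 0.7206
  P₀ = [ Σₙ₌₀^3 aⁿ/n! + a^4/(4!(1-ρ)) ]⁻¹
  Σ = a^0/0! + a^1/1! + a^2/2! + a^3/3! = 1.0000 + 0.7206 + 0.2596 + 0.06236 = 2.0426
  a^4/(4!(1-ρ)) = 0.2696/(24 × 0.8199) = 0.01370
  P₀ = 1/(2.0426 + 0.01370) = 0.4863
  Lq = P₀·a^4·ρ / (4!(1-ρ)²) = 0.4863 × 0.2696 × 0.1801 / (24 × 0.6722) = 0.001464
  Wq_B = Lq/λ = 0.001464/9.8 = 0.0001494
  W_B = Wq_B + 1/μ = 0.0001494 + 0.07353 = 0.07368

Since W_A = 0.06250 < W_B = 0.07368, Option A (single fast server) has the shorter time in system.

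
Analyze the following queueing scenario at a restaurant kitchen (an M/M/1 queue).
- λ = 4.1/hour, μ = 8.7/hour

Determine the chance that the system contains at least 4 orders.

ρ = λ/μ = 4.1/8.7 = 0.47126
P(N ≥ n) = ρⁿ
P(N ≥ 4) = 0.47126^4
P(N ≥ 4) = 0.04932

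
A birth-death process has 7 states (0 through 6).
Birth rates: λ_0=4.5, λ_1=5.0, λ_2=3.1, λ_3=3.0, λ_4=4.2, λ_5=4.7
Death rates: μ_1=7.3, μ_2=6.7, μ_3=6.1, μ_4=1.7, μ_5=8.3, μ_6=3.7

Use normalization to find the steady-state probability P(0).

Ratios P(n)/P(0) = (λ₀···λₙ₋₁)/(μ₁···μₙ):
P(1)/P(0) = (4.5)/(7.3) = 0.6164
P(2)/P(0) = (4.5×5.0)/(7.3×6.7) = 0.4600
P(3)/P(0) = (4.5×5.0×3.1)/(7.3×6.7×6.1) = 0.2338
P(4)/P(0) = (4.5×5.0×3.1×3.0)/(7.3×6.7×6.1×1.7) = 0.4126
P(5)/P(0) = (4.5×5.0×3.1×3.0×4.2)/(7.3×6.7×6.1×1.7×8.3) = 0.2088
P(6)/P(0) = (4.5×5.0×3.1×3.0×4.2×4.7)/(7.3×6.7×6.1×1.7×8.3×3.7) = 0.2652

Normalization: ∑ P(n) = 1
P(0) × (1.0000 + 0.6164 + 0.4600 + 0.2338 + 0.4126 + 0.2088 + 0.2652) = 1
P(0) × 3.1968 = 1
P(0) = 1/3.1968 = 0.3128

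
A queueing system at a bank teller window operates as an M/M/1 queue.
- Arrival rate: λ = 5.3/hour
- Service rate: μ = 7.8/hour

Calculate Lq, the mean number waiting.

ρ = λ/μ = 5.3/7.8 = 0.6795
For M/M/1: Lq = λ²/(μ(μ-λ))
Lq = 28.09/(7.8 × 2.50)
Lq = 1.4405 transactions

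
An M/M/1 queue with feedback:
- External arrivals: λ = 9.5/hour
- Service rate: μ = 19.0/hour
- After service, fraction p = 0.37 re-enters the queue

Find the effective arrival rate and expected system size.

Effective arrival rate: λ_eff = λ/(1-p) = 9.5/(1-0.37) = 9.5/0.63 = 15.07937
ρ = λ_eff/μ = 15.07937/19.0 = 0.793651
L = ρ/(1-ρ) = 0.793651/(1-0.793651) = 3.8462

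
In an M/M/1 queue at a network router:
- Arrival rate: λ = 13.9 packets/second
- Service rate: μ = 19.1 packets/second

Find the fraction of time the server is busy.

Server utilization: ρ = λ/μ
ρ = 13.9/19.1 = 0.7277
The server is busy 72.77% of the time.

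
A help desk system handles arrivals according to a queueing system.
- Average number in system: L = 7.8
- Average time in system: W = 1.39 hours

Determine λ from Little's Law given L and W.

Little's Law: L = λW, so λ = L/W
λ = 7.8/1.39 = 5.6115 tickets/hour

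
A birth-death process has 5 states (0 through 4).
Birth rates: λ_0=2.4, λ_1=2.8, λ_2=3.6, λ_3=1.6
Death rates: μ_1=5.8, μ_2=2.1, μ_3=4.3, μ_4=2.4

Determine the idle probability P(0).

Ratios P(n)/P(0) = (λ₀···λₙ₋₁)/(μ₁···μₙ):
P(1)/P(0) = (2.4)/(5.8) = 0.41379
P(2)/P(0) = (2.4×2.8)/(5.8×2.1) = 0.55172
P(3)/P(0) = (2.4×2.8×3.6)/(5.8×2.1×4.3) = 0.46191
P(4)/P(0) = (2.4×2.8×3.6×1.6)/(5.8×2.1×4.3×2.4) = 0.30794

Normalization: ∑ P(n) = 1
P(0) × (1.0000 + 0.41379 + 0.55172 + 0.46191 + 0.30794) = 1
P(0) × 2.7354 = 1
P(0) = 1/2.7354 = 0.3656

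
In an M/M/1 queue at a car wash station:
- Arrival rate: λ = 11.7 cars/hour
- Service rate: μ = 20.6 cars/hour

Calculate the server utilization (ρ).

Server utilization: ρ = λ/μ
ρ = 11.7/20.6 = 0.5680
The server is busy 56.80% of the time.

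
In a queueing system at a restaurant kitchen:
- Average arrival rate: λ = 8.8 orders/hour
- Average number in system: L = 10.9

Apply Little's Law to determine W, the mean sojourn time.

Little's Law: L = λW, so W = L/λ
W = 10.9/8.8 = 1.2386 hours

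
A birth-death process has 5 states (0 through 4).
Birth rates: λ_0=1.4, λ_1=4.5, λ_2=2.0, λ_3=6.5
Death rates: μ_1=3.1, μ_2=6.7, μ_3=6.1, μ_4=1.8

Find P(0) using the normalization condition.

Ratios P(n)/P(0) = (λ₀···λₙ₋₁)/(μ₁···μₙ):
P(1)/P(0) = (1.4)/(3.1) = 0.45161
P(2)/P(0) = (1.4×4.5)/(3.1×6.7) = 0.30332
P(3)/P(0) = (1.4×4.5×2.0)/(3.1×6.7×6.1) = 0.099450
P(4)/P(0) = (1.4×4.5×2.0×6.5)/(3.1×6.7×6.1×1.8) = 0.35912

Normalization: ∑ P(n) = 1
P(0) × (1.0000 + 0.45161 + 0.30332 + 0.099450 + 0.35912) = 1
P(0) × 2.2135 = 1
P(0) = 1/2.2135 = 0.4518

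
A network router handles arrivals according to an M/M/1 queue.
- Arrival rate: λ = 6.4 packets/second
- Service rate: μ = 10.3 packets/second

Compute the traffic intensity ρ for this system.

Server utilization: ρ = λ/μ
ρ = 6.4/10.3 = 0.6214
The server is busy 62.14% of the time.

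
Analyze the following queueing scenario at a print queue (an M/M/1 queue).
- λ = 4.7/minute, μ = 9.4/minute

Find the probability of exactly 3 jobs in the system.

ρ = λ/μ = 4.7/9.4 = 0.5000
P(n) = (1-ρ)ρⁿ
P(3) = (1-0.5000) × 0.5000^3
P(3) = 0.5000 × 0.1250
P(3) = 0.06250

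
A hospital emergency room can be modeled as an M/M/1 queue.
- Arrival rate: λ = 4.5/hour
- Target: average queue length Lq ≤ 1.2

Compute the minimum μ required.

For M/M/1: Lq = λ²/(μ(μ-λ))
Need Lq ≤ 1.2, i.e. μ(μ-λ) ≥ λ²/1.2
μ² - 4.5μ - 20.25/1.2 ≥ 0  →  μ² - 4.5μ - 16.8750 ≥ 0
Quadratic formula (positive root): μ = [λ + √(λ² + 4×16.8750)]/2
Discriminant: 20.25 + 4×16.8750 = 87.7500, √87.7500 = 9.3675
μ ≥ (4.5 + 9.3675)/2 = 6.9337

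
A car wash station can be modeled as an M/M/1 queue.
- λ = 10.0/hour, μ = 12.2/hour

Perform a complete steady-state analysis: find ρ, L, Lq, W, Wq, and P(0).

Step 1: ρ = λ/μ = 10.0/12.2 = 0.8197
Step 2: L = λ/(μ-λ) = 10.0/2.20 = 4.5455
Step 3: Lq = λ²/(μ(μ-λ)) = 100.00/(12.2×2.20) = 3.7258
Step 4: W = 1/(μ-λ) = 1/2.20 = 0.45455
Step 5: Wq = λ/(μ(μ-λ)) = 10.0/(12.2×2.20) = 0.3726
Step 6: P(0) = 1-ρ = 0.1803
Verify: L = λW = 10.0×0.45455 = 4.5455 ✔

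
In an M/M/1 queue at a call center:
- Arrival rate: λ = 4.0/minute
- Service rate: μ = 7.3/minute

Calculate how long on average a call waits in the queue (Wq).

First, compute utilization: ρ = λ/μ = 4.0/7.3 = 0.5479
For M/M/1: Wq = λ/(μ(μ-λ))
Wq = 4.0/(7.3 × (7.3-4.0))
Wq = 4.0/(7.3 × 3.30)
Wq = 0.1660 minutes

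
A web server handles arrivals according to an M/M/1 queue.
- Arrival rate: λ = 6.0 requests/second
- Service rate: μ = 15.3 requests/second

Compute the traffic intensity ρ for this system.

Server utilization: ρ = λ/μ
ρ = 6.0/15.3 = 0.3922
The server is busy 39.22% of the time.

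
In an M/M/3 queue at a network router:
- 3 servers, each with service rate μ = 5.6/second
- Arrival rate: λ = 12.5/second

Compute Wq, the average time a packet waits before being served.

Traffic intensity: ρ = λ/(cμ) = 12.5/(3×5.6) = 0.7440
Since ρ = 0.7440 < 1, system is stable.
Offered load a = λ/μ = cρ = 12.5/5.6 = 2.2321
P₀ = [ Σₙ₌₀^2 aⁿ/n! + a^3/(3!(1-ρ)) ]⁻¹
Σ = a^0/0! + a^1/1! + a^2/2! = 1.00000 + 2.23214 + 2.49123 = 5.7234
a^3/(3!(1-ρ)) = 11.1216/(6 × 0.25595) = 7.2420
P₀ = 1/(5.7234 + 7.2420) = 0.07713
Lq = P₀·a^3·ρ / (3!(1-ρ)²) = 0.07713 × 11.1216 × 0.7440 / (6 × 0.06551) = 1.6237
Wq = Lq/λ = 1.6237/12.5 = 0.1299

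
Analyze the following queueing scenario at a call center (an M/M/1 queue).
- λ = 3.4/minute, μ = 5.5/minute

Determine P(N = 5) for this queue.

ρ = λ/μ = 3.4/5.5 = 0.6182
P(n) = (1-ρ)ρⁿ
P(5) = (1-0.6182) × 0.6182^5
P(5) = 0.3818 × 0.09029
P(5) = 0.03447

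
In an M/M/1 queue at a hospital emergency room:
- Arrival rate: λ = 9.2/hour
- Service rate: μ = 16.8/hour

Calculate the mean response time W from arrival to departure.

First, compute utilization: ρ = λ/μ = 9.2/16.8 = 0.5476
For M/M/1: W = 1/(μ-λ)
W = 1/(16.8-9.2) = 1/7.60
W = 0.1316 hours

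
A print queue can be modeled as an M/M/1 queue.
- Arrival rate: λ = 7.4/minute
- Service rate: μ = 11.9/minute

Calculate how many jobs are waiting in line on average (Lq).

ρ = λ/μ = 7.4/11.9 = 0.6218
For M/M/1: Lq = λ²/(μ(μ-λ))
Lq = 54.76/(11.9 × 4.50)
Lq = 1.0226 jobs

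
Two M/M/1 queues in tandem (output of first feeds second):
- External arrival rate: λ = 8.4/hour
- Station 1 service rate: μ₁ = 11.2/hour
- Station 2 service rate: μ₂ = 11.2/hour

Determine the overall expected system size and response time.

By Jackson's theorem, each station behaves as independent M/M/1.
Station 1: ρ₁ = 8.4/11.2 = 0.7500, L₁ = ρ₁/(1-ρ₁) = λ/(μ₁-λ) = 8.4/2.80 = 3.0000
Station 2: ρ₂ = 8.4/11.2 = 0.7500, L₂ = ρ₂/(1-ρ₂) = λ/(μ₂-λ) = 8.4/2.80 = 3.0000
Total: L = L₁ + L₂ = 3.0000 + 3.0000 = 6.0000
W = L/λ = 6.0000/8.4 = 0.7143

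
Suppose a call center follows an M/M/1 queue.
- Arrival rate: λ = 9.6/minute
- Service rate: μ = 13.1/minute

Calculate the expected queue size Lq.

ρ = λ/μ = 9.6/13.1 = 0.7328
For M/M/1: Lq = λ²/(μ(μ-λ))
Lq = 92.16/(13.1 × 3.50)
Lq = 2.0100 calls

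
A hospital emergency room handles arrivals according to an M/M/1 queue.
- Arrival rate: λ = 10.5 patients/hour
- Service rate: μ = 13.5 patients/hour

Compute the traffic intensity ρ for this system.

Server utilization: ρ = λ/μ
ρ = 10.5/13.5 = 0.7778
The server is busy 77.78% of the time.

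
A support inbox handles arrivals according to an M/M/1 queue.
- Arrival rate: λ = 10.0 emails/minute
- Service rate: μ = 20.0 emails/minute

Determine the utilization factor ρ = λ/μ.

Server utilization: ρ = λ/μ
ρ = 10.0/20.0 = 0.5000
The server is busy 50.00% of the time.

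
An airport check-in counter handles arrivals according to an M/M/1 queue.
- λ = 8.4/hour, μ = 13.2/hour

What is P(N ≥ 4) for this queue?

ρ = λ/μ = 8.4/13.2 = 0.6364
P(N ≥ n) = ρⁿ
P(N ≥ 4) = 0.6364^4
P(N ≥ 4) = 0.1640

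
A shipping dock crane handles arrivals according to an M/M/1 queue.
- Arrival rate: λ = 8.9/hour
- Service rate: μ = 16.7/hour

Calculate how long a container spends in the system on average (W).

First, compute utilization: ρ = λ/μ = 8.9/16.7 = 0.5329
For M/M/1: W = 1/(μ-λ)
W = 1/(16.7-8.9) = 1/7.80
W = 0.1282 hours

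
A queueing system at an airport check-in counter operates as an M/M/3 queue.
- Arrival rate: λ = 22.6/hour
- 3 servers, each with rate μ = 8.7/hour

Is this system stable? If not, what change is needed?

Stability requires ρ = λ/(cμ) < 1
ρ = 22.6/(3 × 8.7) = 22.6/26.10 = 0.8659
Since 0.8659 < 1, the system is STABLE.
The servers are busy 86.59% of the time.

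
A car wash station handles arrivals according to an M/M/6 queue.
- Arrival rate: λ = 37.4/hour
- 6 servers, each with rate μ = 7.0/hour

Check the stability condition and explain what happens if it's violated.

Stability requires ρ = λ/(cμ) < 1
ρ = 37.4/(6 × 7.0) = 37.4/42.00 = 0.8905
Since 0.8905 < 1, the system is STABLE.
The servers are busy 89.05% of the time.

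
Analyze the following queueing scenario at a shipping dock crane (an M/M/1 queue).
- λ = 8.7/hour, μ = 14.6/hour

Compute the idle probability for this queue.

ρ = λ/μ = 8.7/14.6 = 0.5959
P(0) = 1 - ρ = 1 - 0.5959 = 0.4041
The server is idle 40.41% of the time.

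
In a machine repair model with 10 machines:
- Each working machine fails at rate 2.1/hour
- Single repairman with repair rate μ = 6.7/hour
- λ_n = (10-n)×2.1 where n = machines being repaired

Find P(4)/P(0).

P(4)/P(0) = ∏_{i=0}^{4-1} λ_i/μ_{i+1}
= (10-0)×2.1/6.7 × (10-1)×2.1/6.7 × (10-2)×2.1/6.7 × (10-3)×2.1/6.7
= 48.6417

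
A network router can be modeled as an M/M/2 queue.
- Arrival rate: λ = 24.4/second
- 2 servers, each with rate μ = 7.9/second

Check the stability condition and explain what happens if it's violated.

Stability requires ρ = λ/(cμ) < 1
ρ = 24.4/(2 × 7.9) = 24.4/15.80 = 1.5443
Since 1.5443 ≥ 1, the system is UNSTABLE.
Need c > λ/μ = 24.4/7.9 = 3.09.
Minimum servers needed: c = 4.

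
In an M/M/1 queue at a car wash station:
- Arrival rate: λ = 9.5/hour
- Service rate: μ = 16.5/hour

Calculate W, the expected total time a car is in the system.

First, compute utilization: ρ = λ/μ = 9.5/16.5 = 0.5758
For M/M/1: W = 1/(μ-λ)
W = 1/(16.5-9.5) = 1/7.00
W = 0.1429 hours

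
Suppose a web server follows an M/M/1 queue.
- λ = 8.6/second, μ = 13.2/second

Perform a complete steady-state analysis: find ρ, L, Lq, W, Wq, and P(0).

Step 1: ρ = λ/μ = 8.6/13.2 = 0.6515
Step 2: L = λ/(μ-λ) = 8.6/4.60 = 1.8696
Step 3: Lq = λ²/(μ(μ-λ)) = 73.96/(13.2×4.60) = 1.2181
Step 4: W = 1/(μ-λ) = 1/4.60 = 0.2174
Step 5: Wq = λ/(μ(μ-λ)) = 8.6/(13.2×4.60) = 0.1416
Step 6: P(0) = 1-ρ = 0.3485
Verify: L = λW = 8.6×0.2174 = 1.8696 ✔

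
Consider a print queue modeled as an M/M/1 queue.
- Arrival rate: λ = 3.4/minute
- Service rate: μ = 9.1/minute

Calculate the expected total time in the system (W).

First, compute utilization: ρ = λ/μ = 3.4/9.1 = 0.3736
For M/M/1: W = 1/(μ-λ)
W = 1/(9.1-3.4) = 1/5.70
W = 0.1754 minutes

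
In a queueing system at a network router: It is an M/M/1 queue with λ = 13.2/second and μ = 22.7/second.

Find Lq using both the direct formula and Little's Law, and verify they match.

Method 1 (direct): Lq = λ²/(μ(μ-λ)) = 174.24/(22.7 × 9.50) = 0.8080

Method 2 (Little's Law):
W = 1/(μ-λ) = 1/9.50 = 0.10526
Wq = W - 1/μ = 0.10526 - 0.044053 = 0.06121
Lq = λWq = 13.2 × 0.06121 = 0.8080 ✔ (matches Method 1)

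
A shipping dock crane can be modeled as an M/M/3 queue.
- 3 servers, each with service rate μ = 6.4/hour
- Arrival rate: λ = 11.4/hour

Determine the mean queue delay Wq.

Traffic intensity: ρ = λ/(cμ) = 11.4/(3×6.4) = 0.5937
Since ρ = 0.5937 < 1, system is stable.
Offered load a = λ/μ = cρ = 11.4/6.4 = 1.7812
P₀ = [ Σₙ₌₀^2 aⁿ/n! + a^3/(3!(1-ρ)) ]⁻¹
Σ = a^0/0! + a^1/1! + a^2/2! = 1.00000 + 1.78125 + 1.58643 = 4.3677
a^3/(3!(1-ρ)) = 5.6516/(6 × 0.40625) = 2.3186
P₀ = 1/(4.3677 + 2.3186) = 0.1496
Lq = P₀·a^3·ρ / (3!(1-ρ)²) = 0.14956 × 5.6516 × 0.59375 / (6 × 0.16504) = 0.5068
Wq = Lq/λ = 0.5068/11.4 = 0.04446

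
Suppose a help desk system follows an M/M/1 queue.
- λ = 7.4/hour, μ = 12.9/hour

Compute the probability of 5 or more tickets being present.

ρ = λ/μ = 7.4/12.9 = 0.57364
P(N ≥ n) = ρⁿ
P(N ≥ 5) = 0.57364^5
P(N ≥ 5) = 0.06212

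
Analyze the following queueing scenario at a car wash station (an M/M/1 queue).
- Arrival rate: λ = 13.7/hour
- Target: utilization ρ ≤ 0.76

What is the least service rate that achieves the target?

ρ = λ/μ, so μ = λ/ρ
μ ≥ 13.7/0.76 = 18.0263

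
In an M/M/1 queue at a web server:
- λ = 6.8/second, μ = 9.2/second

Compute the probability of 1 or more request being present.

ρ = λ/μ = 6.8/9.2 = 0.7391
P(N ≥ n) = ρⁿ
P(N ≥ 1) = 0.7391^1
P(N ≥ 1) = 0.7391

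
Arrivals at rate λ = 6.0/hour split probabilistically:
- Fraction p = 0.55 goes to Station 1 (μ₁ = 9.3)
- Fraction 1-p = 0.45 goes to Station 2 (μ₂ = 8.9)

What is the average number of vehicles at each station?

Effective rates: λ₁ = 6.0×0.55 = 3.3, λ₂ = 6.0×0.45 = 2.7
Station 1: ρ₁ = 3.3/9.3 = 0.35484, L₁ = ρ₁/(1-ρ₁) = 0.35484/(1-0.35484) = 0.5500
Station 2: ρ₂ = 2.7/8.9 = 0.3034, L₂ = ρ₂/(1-ρ₂) = 0.3034/(1-0.3034) = 0.4355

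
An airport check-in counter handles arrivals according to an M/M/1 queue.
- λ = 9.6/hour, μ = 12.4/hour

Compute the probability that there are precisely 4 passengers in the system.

ρ = λ/μ = 9.6/12.4 = 0.7742
P(n) = (1-ρ)ρⁿ
P(4) = (1-0.7742) × 0.7742^4
P(4) = 0.22580 × 0.35926
P(4) = 0.08112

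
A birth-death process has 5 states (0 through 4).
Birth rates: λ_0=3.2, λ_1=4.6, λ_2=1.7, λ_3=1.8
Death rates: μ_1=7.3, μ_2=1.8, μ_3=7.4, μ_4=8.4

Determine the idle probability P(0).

Ratios P(n)/P(0) = (λ₀···λₙ₋₁)/(μ₁···μₙ):
P(1)/P(0) = (3.2)/(7.3) = 0.43836
P(2)/P(0) = (3.2×4.6)/(7.3×1.8) = 1.1202
P(3)/P(0) = (3.2×4.6×1.7)/(7.3×1.8×7.4) = 0.25735
P(4)/P(0) = (3.2×4.6×1.7×1.8)/(7.3×1.8×7.4×8.4) = 0.055147

Normalization: ∑ P(n) = 1
P(0) × (1.0000 + 0.43836 + 1.1202 + 0.25735 + 0.055147) = 1
P(0) × 2.8711 = 1
P(0) = 1/2.8711 = 0.3483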